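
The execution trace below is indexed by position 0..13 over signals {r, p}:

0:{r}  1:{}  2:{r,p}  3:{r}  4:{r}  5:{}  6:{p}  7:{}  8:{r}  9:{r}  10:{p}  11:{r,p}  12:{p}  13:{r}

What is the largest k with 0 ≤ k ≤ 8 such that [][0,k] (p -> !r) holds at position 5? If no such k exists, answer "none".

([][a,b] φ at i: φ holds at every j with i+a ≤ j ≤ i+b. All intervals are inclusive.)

(p -> !r) must hold from j=5 onward; find where it first fails.
  j=5: holds
  j=6: holds
  j=7: holds
  j=8: holds
  j=9: holds
  j=10: holds
  j=11: fails
Holds on [5,10], so largest k = 5.

5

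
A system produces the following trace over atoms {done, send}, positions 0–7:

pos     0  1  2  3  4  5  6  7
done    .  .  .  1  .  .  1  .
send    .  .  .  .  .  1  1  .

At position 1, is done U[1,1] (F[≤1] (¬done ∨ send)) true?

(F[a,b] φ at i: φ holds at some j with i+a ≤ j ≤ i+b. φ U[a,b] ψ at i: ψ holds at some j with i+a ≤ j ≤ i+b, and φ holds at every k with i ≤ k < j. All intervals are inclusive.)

False

Need some j in [2,2] with F[≤1] (¬done ∨ send), and done at every k in [1,j-1].
  j=2: F[≤1] (¬done ∨ send) holds, but done fails at k=1 → not this j.
No j in the window works → until fails.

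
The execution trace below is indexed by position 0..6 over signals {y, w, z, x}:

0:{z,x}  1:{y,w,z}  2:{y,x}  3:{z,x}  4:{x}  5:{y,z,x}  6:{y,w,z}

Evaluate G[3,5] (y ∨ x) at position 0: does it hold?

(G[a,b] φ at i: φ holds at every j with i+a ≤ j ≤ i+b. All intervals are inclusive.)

Check (y ∨ x) at every j in [3,5]:
  j=3: true
  j=4: true
  j=5: true
All positions satisfy it → formula holds.

Yes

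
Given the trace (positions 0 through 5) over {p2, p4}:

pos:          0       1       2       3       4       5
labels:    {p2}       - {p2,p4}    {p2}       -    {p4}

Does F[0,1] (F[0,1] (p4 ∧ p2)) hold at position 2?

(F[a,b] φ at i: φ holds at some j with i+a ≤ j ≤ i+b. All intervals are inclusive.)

Yes

Check F[0,1] (p4 ∧ p2) at each j in [2,3]:
  j=2: holds (witness at 2)
  j=3: fails (none in [3,4])
Found at j=2 → formula holds.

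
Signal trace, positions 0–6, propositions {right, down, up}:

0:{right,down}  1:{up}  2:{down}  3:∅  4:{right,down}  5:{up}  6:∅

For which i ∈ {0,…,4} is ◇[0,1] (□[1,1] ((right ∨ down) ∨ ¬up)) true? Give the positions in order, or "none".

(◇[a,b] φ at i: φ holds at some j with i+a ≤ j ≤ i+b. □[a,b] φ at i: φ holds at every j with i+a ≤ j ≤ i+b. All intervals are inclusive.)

Evaluate at each i in [0,4]:
  i=0: ✓ (witness j=1)
  i=1: ✓ (witness j=1)
  i=2: ✓ (witness j=2)
  i=3: ✓ (witness j=3)
  i=4: ✓ (witness j=5)

0, 1, 2, 3, 4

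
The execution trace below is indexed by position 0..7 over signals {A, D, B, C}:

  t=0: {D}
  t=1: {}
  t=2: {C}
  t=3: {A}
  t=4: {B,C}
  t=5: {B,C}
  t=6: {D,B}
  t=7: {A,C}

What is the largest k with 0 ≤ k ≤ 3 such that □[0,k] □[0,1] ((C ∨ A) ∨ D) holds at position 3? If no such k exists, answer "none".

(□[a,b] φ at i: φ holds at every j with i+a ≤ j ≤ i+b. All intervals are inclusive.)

□[0,1] ((C ∨ A) ∨ D) must hold from j=3 onward; find where it first fails.
  j=3: holds
  j=4: holds
  j=5: holds
  j=6: holds
Holds through j=6; largest k = 3.

3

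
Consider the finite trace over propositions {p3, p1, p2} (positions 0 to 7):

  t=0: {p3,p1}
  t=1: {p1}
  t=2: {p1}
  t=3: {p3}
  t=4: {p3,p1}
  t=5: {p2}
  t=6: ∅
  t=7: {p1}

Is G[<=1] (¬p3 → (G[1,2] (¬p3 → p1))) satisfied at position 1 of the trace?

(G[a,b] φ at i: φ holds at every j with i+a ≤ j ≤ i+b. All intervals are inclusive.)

Check (¬p3 → (G[1,2] (¬p3 → p1))) at every j in [1,2]:
  j=1: antecedent true; consequent holds on [2,3] → ✓
  j=2: antecedent true; consequent holds on [3,4] → ✓
All positions satisfy it → formula holds.

True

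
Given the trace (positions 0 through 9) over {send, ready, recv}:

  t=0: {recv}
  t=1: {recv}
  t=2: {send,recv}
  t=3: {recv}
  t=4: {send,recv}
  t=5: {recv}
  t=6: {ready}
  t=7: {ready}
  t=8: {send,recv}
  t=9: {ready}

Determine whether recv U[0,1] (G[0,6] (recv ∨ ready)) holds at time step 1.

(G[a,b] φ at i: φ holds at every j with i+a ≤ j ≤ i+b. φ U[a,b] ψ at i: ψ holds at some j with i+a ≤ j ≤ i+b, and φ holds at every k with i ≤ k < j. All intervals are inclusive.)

Need some j in [1,2] with G[0,6] (recv ∨ ready), and recv at every k in [1,j-1].
  j=1: G[0,6] (recv ∨ ready) holds; no prefix to check → satisfied.

True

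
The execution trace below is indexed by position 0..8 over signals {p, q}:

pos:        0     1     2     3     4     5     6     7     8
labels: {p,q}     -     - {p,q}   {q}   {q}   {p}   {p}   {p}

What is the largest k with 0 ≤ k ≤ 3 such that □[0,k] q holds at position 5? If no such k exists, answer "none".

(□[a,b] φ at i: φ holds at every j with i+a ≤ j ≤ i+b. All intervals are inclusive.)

q must hold from j=5 onward; find where it first fails.
  j=5: holds
  j=6: fails
Holds on [5,5], so largest k = 0.

0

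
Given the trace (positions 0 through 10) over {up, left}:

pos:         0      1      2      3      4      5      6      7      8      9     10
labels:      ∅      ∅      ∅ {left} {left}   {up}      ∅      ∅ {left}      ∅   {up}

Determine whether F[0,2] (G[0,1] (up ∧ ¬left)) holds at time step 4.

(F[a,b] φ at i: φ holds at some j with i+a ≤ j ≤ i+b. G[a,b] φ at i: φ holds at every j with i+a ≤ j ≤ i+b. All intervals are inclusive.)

False

Check G[0,1] (up ∧ ¬left) at each j in [4,6]:
  j=4: fails at 4
  j=5: fails at 6
  j=6: fails at 6
No position in the window satisfies it → formula fails.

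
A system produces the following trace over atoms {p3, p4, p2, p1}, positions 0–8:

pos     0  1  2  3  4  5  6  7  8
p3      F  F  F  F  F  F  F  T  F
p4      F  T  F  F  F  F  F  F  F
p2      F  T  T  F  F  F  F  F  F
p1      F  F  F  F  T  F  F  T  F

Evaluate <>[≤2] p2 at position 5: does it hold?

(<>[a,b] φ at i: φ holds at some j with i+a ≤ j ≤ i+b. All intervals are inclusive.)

False

Check p2 at each j in [5,7]:
  j=5: false
  j=6: false
  j=7: false
No position in the window satisfies it → formula fails.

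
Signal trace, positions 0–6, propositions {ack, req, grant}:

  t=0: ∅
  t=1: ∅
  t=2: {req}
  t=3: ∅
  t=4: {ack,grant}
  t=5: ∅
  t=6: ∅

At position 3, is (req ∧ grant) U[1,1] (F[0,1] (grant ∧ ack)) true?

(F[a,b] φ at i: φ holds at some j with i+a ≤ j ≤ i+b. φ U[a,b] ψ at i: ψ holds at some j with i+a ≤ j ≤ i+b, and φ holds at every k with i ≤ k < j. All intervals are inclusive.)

Need some j in [4,4] with F[0,1] (grant ∧ ack), and (req ∧ grant) at every k in [3,j-1].
  j=4: F[0,1] (grant ∧ ack) holds, but (req ∧ grant) fails at k=3 → not this j.
No j in the window works → until fails.

Does not hold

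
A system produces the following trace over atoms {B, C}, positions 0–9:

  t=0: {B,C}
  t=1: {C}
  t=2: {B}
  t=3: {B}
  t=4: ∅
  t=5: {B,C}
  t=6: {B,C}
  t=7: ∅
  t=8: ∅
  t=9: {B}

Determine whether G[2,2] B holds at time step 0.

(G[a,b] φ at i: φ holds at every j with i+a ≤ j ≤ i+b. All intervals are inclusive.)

Check B at every j in [2,2]:
  j=2: true
All positions satisfy it → formula holds.

True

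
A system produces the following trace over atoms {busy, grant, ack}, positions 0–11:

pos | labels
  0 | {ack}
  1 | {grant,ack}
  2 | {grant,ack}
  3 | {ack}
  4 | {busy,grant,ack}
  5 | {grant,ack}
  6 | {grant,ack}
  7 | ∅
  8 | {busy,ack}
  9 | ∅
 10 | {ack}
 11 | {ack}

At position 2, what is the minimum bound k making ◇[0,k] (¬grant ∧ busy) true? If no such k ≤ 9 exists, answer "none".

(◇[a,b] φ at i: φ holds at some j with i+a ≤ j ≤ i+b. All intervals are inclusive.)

6

Scan j = 2,3,… for (¬grant ∧ busy):
  j=2: fails
  j=3: fails
  j=4: fails
  j=5: fails
  j=6: fails
  j=7: fails
  j=8: holds
First hit at j=8, so smallest k = 8-2 = 6.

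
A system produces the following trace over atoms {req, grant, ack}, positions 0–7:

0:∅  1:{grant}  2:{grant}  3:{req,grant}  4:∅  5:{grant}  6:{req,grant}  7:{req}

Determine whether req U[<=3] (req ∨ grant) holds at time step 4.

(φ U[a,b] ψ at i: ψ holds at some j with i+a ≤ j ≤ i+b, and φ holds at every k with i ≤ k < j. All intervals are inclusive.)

Need some j in [4,7] with (req ∨ grant), and req at every k in [4,j-1].
  j=4: (req ∨ grant) false.
  j=5: (req ∨ grant) holds, but req fails at k=4 → not this j.
  j=6: (req ∨ grant) holds, but req fails at k=4 → not this j.
  j=7: (req ∨ grant) holds, but req fails at k=4 → not this j.
No j in the window works → until fails.

False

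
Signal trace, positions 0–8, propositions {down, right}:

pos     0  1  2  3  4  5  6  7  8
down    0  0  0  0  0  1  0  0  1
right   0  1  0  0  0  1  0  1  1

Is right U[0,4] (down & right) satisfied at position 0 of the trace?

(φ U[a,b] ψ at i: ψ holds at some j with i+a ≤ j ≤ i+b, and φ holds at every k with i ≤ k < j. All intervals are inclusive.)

Does not hold

Need some j in [0,4] with (down & right), and right at every k in [0,j-1].
  j=0: (down & right) false.
  j=1: (down & right) false.
  j=2: (down & right) false.
  j=3: (down & right) false.
  j=4: (down & right) false.
No j in the window works → until fails.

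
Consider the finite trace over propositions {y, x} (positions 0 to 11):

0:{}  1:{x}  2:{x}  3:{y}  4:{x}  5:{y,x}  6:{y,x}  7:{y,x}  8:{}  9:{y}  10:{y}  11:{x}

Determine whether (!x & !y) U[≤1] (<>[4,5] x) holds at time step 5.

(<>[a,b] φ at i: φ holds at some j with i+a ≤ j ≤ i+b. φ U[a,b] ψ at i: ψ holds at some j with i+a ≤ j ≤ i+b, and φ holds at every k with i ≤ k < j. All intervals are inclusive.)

Need some j in [5,6] with <>[4,5] x, and (!x & !y) at every k in [5,j-1].
  j=5: <>[4,5] x — fails (none in [9,10]).
  j=6: <>[4,5] x holds, but (!x & !y) fails at k=5 → not this j.
No j in the window works → until fails.

False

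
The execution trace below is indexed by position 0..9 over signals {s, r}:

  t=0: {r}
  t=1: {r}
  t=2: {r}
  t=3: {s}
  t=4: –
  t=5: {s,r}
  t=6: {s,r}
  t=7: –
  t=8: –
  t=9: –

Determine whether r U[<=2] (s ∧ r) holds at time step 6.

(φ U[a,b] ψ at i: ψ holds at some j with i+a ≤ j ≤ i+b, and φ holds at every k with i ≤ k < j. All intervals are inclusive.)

Need some j in [6,8] with (s ∧ r), and r at every k in [6,j-1].
  j=6: (s ∧ r) holds; no prefix to check → satisfied.

Holds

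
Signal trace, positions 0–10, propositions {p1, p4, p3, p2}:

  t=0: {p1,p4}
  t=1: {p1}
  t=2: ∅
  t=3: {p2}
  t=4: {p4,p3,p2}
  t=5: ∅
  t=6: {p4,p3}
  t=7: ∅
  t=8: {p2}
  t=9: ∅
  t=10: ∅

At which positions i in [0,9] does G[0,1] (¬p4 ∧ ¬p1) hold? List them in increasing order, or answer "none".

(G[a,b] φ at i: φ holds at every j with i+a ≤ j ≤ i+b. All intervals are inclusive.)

2, 7, 8, 9

Evaluate at each i in [0,9]:
  i=0: ✗ (fails at j=0)
  i=1: ✗ (fails at j=1)
  i=2: ✓ (all of [2,3])
  i=3: ✗ (fails at j=4)
  i=4: ✗ (fails at j=4)
  i=5: ✗ (fails at j=6)
  i=6: ✗ (fails at j=6)
  i=7: ✓ (all of [7,8])
  i=8: ✓ (all of [8,9])
  i=9: ✓ (all of [9,10])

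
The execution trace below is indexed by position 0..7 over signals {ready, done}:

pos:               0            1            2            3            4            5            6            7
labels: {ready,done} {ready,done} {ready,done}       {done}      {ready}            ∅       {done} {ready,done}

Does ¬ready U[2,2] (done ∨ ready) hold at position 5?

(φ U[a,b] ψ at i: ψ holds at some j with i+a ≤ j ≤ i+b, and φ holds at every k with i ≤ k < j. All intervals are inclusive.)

Need some j in [7,7] with (done ∨ ready), and ¬ready at every k in [5,j-1].
  j=7: (done ∨ ready) holds; ¬ready holds at every k in [5,6] → satisfied.

Holds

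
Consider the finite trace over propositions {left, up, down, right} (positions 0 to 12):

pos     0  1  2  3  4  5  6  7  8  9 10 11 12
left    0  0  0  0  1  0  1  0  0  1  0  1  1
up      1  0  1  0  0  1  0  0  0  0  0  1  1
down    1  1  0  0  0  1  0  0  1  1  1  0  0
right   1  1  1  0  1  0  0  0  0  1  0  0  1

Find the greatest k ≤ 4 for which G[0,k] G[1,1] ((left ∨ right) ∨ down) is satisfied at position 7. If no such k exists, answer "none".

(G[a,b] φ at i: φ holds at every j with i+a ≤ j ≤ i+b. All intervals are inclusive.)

4

G[1,1] ((left ∨ right) ∨ down) must hold from j=7 onward; find where it first fails.
  j=7: holds
  j=8: holds
  j=9: holds
  j=10: holds
  j=11: holds
Holds through j=11; largest k = 4.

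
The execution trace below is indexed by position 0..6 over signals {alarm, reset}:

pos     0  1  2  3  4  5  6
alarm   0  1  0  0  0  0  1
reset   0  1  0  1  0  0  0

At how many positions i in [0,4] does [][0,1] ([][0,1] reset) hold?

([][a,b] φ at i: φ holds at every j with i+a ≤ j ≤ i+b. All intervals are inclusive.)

0

Evaluate at each i in [0,4]:
  i=0: ✗ (fails at j=0)
  i=1: ✗ (fails at j=1)
  i=2: ✗ (fails at j=2)
  i=3: ✗ (fails at j=3)
  i=4: ✗ (fails at j=4)
Positions where it holds: {} → 0.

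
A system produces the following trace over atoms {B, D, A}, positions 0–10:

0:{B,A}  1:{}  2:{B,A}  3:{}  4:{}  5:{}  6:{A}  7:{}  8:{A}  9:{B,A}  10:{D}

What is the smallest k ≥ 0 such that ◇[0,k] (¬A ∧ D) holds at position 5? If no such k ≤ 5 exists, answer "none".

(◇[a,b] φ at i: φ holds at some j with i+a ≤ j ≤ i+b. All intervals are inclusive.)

Scan j = 5,6,… for (¬A ∧ D):
  j=5: fails
  j=6: fails
  j=7: fails
  j=8: fails
  j=9: fails
  j=10: holds
First hit at j=10, so smallest k = 10-5 = 5.

5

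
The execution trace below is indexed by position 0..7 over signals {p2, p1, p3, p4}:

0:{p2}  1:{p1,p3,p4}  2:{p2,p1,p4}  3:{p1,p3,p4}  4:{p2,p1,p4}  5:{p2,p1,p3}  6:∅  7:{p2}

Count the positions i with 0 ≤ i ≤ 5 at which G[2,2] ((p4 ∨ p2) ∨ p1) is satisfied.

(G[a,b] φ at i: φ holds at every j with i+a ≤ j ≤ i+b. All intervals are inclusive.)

5

Evaluate at each i in [0,5]:
  i=0: ✓ (all of [2,2])
  i=1: ✓ (all of [3,3])
  i=2: ✓ (all of [4,4])
  i=3: ✓ (all of [5,5])
  i=4: ✗ (fails at j=6)
  i=5: ✓ (all of [7,7])
Positions where it holds: {0, 1, 2, 3, 5} → 5.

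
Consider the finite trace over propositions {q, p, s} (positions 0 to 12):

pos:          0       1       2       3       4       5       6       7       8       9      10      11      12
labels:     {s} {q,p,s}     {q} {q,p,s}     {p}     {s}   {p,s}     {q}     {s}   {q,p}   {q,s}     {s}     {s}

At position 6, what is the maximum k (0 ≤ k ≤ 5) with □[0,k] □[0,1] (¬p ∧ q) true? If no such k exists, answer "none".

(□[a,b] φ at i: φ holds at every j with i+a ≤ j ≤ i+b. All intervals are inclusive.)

□[0,1] (¬p ∧ q) must hold from j=6 onward; find where it first fails.
  j=6: fails → no k works.

none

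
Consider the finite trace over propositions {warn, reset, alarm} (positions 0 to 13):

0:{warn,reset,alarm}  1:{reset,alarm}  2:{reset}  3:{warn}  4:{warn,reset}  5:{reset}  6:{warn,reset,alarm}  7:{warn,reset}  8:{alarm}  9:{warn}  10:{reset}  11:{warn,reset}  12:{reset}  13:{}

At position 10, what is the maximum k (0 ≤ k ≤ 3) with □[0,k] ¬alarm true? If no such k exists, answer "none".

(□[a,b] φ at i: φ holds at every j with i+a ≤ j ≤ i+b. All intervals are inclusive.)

3

¬alarm must hold from j=10 onward; find where it first fails.
  j=10: holds
  j=11: holds
  j=12: holds
  j=13: holds
Holds through j=13; largest k = 3.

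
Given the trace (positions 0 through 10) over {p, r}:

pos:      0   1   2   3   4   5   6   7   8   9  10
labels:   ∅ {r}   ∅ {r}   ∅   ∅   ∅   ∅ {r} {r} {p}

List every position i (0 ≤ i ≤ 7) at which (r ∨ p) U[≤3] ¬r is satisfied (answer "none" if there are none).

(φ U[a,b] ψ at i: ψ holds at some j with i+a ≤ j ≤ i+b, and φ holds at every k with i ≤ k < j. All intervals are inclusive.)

Evaluate at each i in [0,7]:
  i=0: ✓ (rhs at j=0)
  i=1: ✓ (rhs at j=2; lhs holds on [1,1])
  i=2: ✓ (rhs at j=2)
  i=3: ✓ (rhs at j=4; lhs holds on [3,3])
  i=4: ✓ (rhs at j=4)
  i=5: ✓ (rhs at j=5)
  i=6: ✓ (rhs at j=6)
  i=7: ✓ (rhs at j=7)

0, 1, 2, 3, 4, 5, 6, 7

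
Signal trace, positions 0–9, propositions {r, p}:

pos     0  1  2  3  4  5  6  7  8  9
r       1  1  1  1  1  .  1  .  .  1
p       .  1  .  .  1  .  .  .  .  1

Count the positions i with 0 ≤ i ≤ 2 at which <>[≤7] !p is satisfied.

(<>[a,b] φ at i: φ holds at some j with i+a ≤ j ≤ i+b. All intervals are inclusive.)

3

Evaluate at each i in [0,2]:
  i=0: ✓ (witness j=0)
  i=1: ✓ (witness j=2)
  i=2: ✓ (witness j=2)
Positions where it holds: {0, 1, 2} → 3.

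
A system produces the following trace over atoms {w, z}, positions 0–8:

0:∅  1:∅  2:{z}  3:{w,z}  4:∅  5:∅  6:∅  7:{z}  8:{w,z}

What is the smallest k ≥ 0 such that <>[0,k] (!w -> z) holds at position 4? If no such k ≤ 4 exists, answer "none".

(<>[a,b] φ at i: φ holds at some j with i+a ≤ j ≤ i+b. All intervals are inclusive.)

Scan j = 4,5,… for (!w -> z):
  j=4: fails
  j=5: fails
  j=6: fails
  j=7: holds
First hit at j=7, so smallest k = 7-4 = 3.

3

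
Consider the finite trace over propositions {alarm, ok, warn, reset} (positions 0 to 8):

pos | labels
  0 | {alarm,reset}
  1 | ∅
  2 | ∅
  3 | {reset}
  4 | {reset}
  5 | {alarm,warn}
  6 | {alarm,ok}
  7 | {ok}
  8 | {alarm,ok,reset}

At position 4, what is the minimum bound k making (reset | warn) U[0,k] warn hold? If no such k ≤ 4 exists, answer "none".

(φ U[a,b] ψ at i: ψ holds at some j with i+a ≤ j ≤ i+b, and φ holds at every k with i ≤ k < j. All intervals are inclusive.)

Need earliest j ≥ 4 with warn, and (reset | warn) at every k in [4,j-1].
  j=4: rhs fails.
  j=5: rhs holds; lhs holds on [4,4]. k = 1.

1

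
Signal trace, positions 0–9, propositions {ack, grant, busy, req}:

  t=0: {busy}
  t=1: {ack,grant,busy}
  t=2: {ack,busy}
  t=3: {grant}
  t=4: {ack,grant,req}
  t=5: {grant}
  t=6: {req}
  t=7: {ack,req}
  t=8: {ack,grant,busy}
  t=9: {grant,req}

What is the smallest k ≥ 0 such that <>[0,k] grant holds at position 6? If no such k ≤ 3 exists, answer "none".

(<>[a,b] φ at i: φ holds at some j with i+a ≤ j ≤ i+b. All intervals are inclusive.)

2

Scan j = 6,7,… for grant:
  j=6: fails
  j=7: fails
  j=8: holds
First hit at j=8, so smallest k = 8-6 = 2.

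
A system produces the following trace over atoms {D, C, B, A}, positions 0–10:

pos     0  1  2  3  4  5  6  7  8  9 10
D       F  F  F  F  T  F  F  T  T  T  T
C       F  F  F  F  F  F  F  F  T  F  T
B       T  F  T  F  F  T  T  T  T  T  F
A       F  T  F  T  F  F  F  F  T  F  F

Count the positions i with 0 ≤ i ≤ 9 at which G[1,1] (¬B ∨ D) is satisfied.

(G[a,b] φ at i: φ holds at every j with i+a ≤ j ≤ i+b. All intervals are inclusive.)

7

Evaluate at each i in [0,9]:
  i=0: ✓ (all of [1,1])
  i=1: ✗ (fails at j=2)
  i=2: ✓ (all of [3,3])
  i=3: ✓ (all of [4,4])
  i=4: ✗ (fails at j=5)
  i=5: ✗ (fails at j=6)
  i=6: ✓ (all of [7,7])
  i=7: ✓ (all of [8,8])
  i=8: ✓ (all of [9,9])
  i=9: ✓ (all of [10,10])
Positions where it holds: {0, 2, 3, 6, 7, 8, 9} → 7.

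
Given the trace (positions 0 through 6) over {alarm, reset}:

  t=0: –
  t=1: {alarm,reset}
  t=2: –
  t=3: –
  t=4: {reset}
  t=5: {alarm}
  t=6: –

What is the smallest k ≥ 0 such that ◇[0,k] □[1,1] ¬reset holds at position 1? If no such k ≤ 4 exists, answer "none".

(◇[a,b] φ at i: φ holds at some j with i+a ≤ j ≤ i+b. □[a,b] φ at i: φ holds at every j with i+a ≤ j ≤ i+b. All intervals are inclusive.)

Scan j = 1,2,… for □[1,1] ¬reset:
  j=1: holds
First hit at j=1, so smallest k = 1-1 = 0.

0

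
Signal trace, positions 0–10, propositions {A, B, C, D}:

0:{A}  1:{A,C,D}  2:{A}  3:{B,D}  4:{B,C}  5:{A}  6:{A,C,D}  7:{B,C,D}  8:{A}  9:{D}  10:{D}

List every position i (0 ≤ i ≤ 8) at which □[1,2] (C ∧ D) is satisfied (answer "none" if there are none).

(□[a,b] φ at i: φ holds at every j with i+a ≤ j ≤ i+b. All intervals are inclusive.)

Evaluate at each i in [0,8]:
  i=0: ✗ (fails at j=2)
  i=1: ✗ (fails at j=2)
  i=2: ✗ (fails at j=3)
  i=3: ✗ (fails at j=4)
  i=4: ✗ (fails at j=5)
  i=5: ✓ (all of [6,7])
  i=6: ✗ (fails at j=8)
  i=7: ✗ (fails at j=8)
  i=8: ✗ (fails at j=9)

5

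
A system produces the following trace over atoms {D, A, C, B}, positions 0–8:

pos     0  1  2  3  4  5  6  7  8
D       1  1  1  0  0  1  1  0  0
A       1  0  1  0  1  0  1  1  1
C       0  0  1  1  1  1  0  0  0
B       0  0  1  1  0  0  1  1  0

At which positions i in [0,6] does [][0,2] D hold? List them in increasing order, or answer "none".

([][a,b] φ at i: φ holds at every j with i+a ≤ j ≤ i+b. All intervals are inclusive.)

Evaluate at each i in [0,6]:
  i=0: ✓ (all of [0,2])
  i=1: ✗ (fails at j=3)
  i=2: ✗ (fails at j=3)
  i=3: ✗ (fails at j=3)
  i=4: ✗ (fails at j=4)
  i=5: ✗ (fails at j=7)
  i=6: ✗ (fails at j=7)

0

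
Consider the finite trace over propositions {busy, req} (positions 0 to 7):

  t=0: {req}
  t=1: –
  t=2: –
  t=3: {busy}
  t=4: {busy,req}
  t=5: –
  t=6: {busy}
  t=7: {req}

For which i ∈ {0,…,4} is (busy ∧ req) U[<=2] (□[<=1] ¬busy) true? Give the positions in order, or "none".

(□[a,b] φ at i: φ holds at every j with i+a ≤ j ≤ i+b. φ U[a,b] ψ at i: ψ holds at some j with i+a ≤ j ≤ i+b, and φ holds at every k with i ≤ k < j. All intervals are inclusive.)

Evaluate at each i in [0,4]:
  i=0: ✓ (rhs at j=0)
  i=1: ✓ (rhs at j=1)
  i=2: ✗ (no rhs in [2,4])
  i=3: ✗ (no rhs in [3,5])
  i=4: ✗ (no rhs in [4,6])

0, 1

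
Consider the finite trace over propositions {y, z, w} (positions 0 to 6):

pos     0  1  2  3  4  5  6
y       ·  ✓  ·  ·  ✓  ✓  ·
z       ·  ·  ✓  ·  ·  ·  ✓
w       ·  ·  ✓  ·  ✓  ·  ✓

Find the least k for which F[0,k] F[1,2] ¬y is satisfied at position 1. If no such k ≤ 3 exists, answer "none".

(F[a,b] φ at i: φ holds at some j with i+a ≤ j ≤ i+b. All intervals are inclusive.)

Scan j = 1,2,… for F[1,2] ¬y:
  j=1: holds
First hit at j=1, so smallest k = 1-1 = 0.

0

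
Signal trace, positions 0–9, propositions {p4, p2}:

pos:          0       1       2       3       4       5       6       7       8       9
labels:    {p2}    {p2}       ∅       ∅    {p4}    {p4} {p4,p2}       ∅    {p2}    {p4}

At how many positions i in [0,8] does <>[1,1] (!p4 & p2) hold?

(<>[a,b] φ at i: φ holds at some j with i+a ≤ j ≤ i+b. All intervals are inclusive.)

Evaluate at each i in [0,8]:
  i=0: ✓ (witness j=1)
  i=1: ✗ (none in [2,2])
  i=2: ✗ (none in [3,3])
  i=3: ✗ (none in [4,4])
  i=4: ✗ (none in [5,5])
  i=5: ✗ (none in [6,6])
  i=6: ✗ (none in [7,7])
  i=7: ✓ (witness j=8)
  i=8: ✗ (none in [9,9])
Positions where it holds: {0, 7} → 2.

2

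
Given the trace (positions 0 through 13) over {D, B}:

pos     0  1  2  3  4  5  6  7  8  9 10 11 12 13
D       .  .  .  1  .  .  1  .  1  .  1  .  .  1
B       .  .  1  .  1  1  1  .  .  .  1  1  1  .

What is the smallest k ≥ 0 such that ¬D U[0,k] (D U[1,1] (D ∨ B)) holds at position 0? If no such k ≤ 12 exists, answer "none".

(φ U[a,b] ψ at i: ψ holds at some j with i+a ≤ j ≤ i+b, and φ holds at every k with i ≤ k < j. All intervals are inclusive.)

Need earliest j ≥ 0 with (D U[1,1] (D ∨ B)), and ¬D at every k in [0,j-1].
  j=0: rhs fails.
  j=1: rhs fails.
  j=2: rhs fails.
  j=3: rhs holds; lhs holds on [0,2]. k = 3.

3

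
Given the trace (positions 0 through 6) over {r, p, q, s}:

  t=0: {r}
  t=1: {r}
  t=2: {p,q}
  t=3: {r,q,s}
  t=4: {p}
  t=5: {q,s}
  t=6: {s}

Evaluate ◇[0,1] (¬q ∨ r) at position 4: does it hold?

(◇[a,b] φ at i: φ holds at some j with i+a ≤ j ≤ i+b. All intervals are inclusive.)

Check (¬q ∨ r) at each j in [4,5]:
  j=4: true
  j=5: false
Found at j=4 → formula holds.

True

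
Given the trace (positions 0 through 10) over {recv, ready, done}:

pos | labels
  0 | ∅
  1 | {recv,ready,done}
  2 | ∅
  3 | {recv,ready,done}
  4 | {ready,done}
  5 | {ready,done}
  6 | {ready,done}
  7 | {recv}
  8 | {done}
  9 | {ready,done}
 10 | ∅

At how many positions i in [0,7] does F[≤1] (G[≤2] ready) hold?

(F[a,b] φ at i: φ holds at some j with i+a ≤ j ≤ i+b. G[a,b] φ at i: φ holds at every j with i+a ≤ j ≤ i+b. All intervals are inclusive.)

Evaluate at each i in [0,7]:
  i=0: ✗ (none in [0,1])
  i=1: ✗ (none in [1,2])
  i=2: ✓ (witness j=3)
  i=3: ✓ (witness j=3)
  i=4: ✓ (witness j=4)
  i=5: ✗ (none in [5,6])
  i=6: ✗ (none in [6,7])
  i=7: ✗ (none in [7,8])
Positions where it holds: {2, 3, 4} → 3.

3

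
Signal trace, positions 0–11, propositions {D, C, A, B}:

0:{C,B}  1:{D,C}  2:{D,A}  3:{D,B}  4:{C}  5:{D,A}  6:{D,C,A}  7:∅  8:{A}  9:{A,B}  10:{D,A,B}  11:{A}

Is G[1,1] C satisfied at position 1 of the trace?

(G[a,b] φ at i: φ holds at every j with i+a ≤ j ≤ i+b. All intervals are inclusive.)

Does not hold

Check C at every j in [2,2]:
  j=2: false
Fails at j=2 → formula fails.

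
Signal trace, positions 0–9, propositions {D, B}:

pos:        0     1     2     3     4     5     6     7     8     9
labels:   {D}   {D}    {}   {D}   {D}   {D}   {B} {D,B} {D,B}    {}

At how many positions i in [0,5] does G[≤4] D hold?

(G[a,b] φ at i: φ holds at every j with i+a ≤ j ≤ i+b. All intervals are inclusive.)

0

Evaluate at each i in [0,5]:
  i=0: ✗ (fails at j=2)
  i=1: ✗ (fails at j=2)
  i=2: ✗ (fails at j=2)
  i=3: ✗ (fails at j=6)
  i=4: ✗ (fails at j=6)
  i=5: ✗ (fails at j=6)
Positions where it holds: {} → 0.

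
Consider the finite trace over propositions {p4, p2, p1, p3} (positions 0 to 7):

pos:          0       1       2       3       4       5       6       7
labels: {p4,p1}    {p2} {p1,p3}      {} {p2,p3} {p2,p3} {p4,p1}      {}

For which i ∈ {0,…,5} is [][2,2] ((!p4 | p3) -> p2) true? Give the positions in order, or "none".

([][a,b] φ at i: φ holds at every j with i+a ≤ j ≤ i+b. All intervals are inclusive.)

2, 3, 4

Evaluate at each i in [0,5]:
  i=0: ✗ (fails at j=2)
  i=1: ✗ (fails at j=3)
  i=2: ✓ (all of [4,4])
  i=3: ✓ (all of [5,5])
  i=4: ✓ (all of [6,6])
  i=5: ✗ (fails at j=7)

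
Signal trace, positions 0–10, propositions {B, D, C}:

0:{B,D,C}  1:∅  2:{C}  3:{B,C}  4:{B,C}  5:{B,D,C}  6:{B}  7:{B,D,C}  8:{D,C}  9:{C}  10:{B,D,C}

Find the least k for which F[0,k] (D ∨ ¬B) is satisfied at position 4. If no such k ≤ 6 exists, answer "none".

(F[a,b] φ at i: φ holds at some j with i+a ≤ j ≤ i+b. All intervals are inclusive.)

Scan j = 4,5,… for (D ∨ ¬B):
  j=4: fails
  j=5: holds
First hit at j=5, so smallest k = 5-4 = 1.

1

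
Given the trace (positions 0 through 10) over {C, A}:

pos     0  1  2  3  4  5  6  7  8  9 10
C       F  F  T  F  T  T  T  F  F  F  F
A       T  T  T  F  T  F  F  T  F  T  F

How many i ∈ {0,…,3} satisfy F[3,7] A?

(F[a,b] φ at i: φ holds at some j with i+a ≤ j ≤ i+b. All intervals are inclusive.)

Evaluate at each i in [0,3]:
  i=0: ✓ (witness j=4)
  i=1: ✓ (witness j=4)
  i=2: ✓ (witness j=7)
  i=3: ✓ (witness j=7)
Positions where it holds: {0, 1, 2, 3} → 4.

4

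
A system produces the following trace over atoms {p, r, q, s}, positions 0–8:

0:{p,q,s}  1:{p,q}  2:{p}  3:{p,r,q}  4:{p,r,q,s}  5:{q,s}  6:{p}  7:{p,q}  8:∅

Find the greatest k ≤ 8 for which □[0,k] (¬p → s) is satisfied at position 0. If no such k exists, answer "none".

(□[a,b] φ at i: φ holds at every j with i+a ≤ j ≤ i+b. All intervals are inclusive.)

7

(¬p → s) must hold from j=0 onward; find where it first fails.
  j=0: holds
  j=1: holds
  j=2: holds
  j=3: holds
  j=4: holds
  j=5: holds
  j=6: holds
  j=7: holds
  j=8: fails
Holds on [0,7], so largest k = 7.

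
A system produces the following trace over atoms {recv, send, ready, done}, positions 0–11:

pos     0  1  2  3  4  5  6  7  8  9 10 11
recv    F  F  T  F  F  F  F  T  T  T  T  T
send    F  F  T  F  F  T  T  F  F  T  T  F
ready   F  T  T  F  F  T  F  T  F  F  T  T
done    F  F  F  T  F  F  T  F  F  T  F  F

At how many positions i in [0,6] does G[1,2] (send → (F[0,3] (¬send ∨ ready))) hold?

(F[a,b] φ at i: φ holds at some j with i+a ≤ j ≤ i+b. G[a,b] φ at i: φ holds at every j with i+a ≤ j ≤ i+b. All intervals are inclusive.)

7

Evaluate at each i in [0,6]:
  i=0: ✓ (all of [1,2])
  i=1: ✓ (all of [2,3])
  i=2: ✓ (all of [3,4])
  i=3: ✓ (all of [4,5])
  i=4: ✓ (all of [5,6])
  i=5: ✓ (all of [6,7])
  i=6: ✓ (all of [7,8])
Positions where it holds: {0, 1, 2, 3, 4, 5, 6} → 7.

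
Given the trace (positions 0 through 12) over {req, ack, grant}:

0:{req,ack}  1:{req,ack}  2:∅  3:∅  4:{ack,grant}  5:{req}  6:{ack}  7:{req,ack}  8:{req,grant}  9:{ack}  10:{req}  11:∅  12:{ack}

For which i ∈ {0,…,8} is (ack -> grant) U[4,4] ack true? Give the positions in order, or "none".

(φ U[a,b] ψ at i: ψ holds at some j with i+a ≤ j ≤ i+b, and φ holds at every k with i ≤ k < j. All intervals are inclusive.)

2

Evaluate at each i in [0,8]:
  i=0: ✗ (lhs fails at k=0 before rhs at j=4)
  i=1: ✗ (no rhs in [5,5])
  i=2: ✓ (rhs at j=6; lhs holds on [2,5])
  i=3: ✗ (lhs fails at k=6 before rhs at j=7)
  i=4: ✗ (no rhs in [8,8])
  i=5: ✗ (lhs fails at k=6 before rhs at j=9)
  i=6: ✗ (no rhs in [10,10])
  i=7: ✗ (no rhs in [11,11])
  i=8: ✗ (lhs fails at k=9 before rhs at j=12)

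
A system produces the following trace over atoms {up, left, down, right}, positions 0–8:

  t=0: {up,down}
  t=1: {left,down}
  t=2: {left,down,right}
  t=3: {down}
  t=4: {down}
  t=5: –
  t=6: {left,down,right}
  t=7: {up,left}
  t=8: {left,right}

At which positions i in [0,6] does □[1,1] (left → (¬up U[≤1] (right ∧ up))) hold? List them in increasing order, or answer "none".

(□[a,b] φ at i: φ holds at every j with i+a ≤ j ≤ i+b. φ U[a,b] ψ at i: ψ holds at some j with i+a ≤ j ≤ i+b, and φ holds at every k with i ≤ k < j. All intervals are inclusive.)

Evaluate at each i in [0,6]:
  i=0: ✗ (fails at j=1)
  i=1: ✗ (fails at j=2)
  i=2: ✓ (all of [3,3])
  i=3: ✓ (all of [4,4])
  i=4: ✓ (all of [5,5])
  i=5: ✗ (fails at j=6)
  i=6: ✗ (fails at j=7)

2, 3, 4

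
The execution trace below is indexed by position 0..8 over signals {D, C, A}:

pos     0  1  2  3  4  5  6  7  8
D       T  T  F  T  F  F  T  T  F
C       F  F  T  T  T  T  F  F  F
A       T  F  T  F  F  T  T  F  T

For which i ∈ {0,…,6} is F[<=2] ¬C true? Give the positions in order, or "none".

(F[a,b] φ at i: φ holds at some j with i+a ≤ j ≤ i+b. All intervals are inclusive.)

Evaluate at each i in [0,6]:
  i=0: ✓ (witness j=0)
  i=1: ✓ (witness j=1)
  i=2: ✗ (none in [2,4])
  i=3: ✗ (none in [3,5])
  i=4: ✓ (witness j=6)
  i=5: ✓ (witness j=6)
  i=6: ✓ (witness j=6)

0, 1, 4, 5, 6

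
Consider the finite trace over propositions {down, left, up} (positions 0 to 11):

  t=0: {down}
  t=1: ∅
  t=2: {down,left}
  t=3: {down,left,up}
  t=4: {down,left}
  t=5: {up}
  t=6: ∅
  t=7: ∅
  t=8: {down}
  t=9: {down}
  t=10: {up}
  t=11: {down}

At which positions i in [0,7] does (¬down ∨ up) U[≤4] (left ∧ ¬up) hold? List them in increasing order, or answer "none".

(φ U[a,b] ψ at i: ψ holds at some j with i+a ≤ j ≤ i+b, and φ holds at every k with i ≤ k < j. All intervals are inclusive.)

1, 2, 3, 4

Evaluate at each i in [0,7]:
  i=0: ✗ (lhs fails at k=0 before rhs at j=2)
  i=1: ✓ (rhs at j=2; lhs holds on [1,1])
  i=2: ✓ (rhs at j=2)
  i=3: ✓ (rhs at j=4; lhs holds on [3,3])
  i=4: ✓ (rhs at j=4)
  i=5: ✗ (no rhs in [5,9])
  i=6: ✗ (no rhs in [6,10])
  i=7: ✗ (no rhs in [7,11])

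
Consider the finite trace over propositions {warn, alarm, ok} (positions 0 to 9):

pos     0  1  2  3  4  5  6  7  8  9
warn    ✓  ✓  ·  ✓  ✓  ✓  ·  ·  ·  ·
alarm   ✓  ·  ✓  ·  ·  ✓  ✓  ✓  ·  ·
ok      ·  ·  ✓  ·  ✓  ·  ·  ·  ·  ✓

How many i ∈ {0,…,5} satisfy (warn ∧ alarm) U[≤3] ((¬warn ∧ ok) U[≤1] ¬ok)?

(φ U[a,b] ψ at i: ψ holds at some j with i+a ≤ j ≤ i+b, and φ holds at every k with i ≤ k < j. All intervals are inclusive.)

Evaluate at each i in [0,5]:
  i=0: ✓ (rhs at j=0)
  i=1: ✓ (rhs at j=1)
  i=2: ✓ (rhs at j=2)
  i=3: ✓ (rhs at j=3)
  i=4: ✗ (lhs fails at k=4 before rhs at j=5)
  i=5: ✓ (rhs at j=5)
Positions where it holds: {0, 1, 2, 3, 5} → 5.

5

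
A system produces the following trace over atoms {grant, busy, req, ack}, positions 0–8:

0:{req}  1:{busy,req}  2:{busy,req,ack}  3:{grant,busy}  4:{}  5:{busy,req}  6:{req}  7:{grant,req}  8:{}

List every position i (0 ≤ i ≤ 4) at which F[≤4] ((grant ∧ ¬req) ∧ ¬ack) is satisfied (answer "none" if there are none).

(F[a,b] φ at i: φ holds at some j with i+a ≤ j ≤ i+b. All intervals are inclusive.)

Evaluate at each i in [0,4]:
  i=0: ✓ (witness j=3)
  i=1: ✓ (witness j=3)
  i=2: ✓ (witness j=3)
  i=3: ✓ (witness j=3)
  i=4: ✗ (none in [4,8])

0, 1, 2, 3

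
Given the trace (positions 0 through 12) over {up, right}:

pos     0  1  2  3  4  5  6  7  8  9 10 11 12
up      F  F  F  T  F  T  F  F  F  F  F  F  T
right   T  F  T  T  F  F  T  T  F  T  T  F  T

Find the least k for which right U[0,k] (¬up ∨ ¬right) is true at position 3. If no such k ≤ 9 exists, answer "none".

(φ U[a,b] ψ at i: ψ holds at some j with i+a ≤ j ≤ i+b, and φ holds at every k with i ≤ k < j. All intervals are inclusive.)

1

Need earliest j ≥ 3 with (¬up ∨ ¬right), and right at every k in [3,j-1].
  j=3: rhs fails.
  j=4: rhs holds; lhs holds on [3,3]. k = 1.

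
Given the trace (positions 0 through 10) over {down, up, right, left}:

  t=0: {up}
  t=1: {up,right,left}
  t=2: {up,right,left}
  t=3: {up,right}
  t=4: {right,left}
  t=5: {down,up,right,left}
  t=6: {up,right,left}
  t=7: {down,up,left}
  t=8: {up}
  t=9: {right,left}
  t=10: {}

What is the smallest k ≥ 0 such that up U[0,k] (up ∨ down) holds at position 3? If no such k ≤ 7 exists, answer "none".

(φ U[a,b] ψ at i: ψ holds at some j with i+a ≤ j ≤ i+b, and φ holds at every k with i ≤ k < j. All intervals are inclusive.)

Need earliest j ≥ 3 with (up ∨ down), and up at every k in [3,j-1].
  j=3: rhs holds (empty prefix). k = 0.

0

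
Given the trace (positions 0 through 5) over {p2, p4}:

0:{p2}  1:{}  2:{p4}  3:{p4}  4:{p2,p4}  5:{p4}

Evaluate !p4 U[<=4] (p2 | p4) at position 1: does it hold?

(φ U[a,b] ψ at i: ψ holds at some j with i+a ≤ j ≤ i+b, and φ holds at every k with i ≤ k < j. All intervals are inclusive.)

Yes

Need some j in [1,5] with (p2 | p4), and !p4 at every k in [1,j-1].
  j=1: (p2 | p4) false.
  j=2: (p2 | p4) holds; !p4 holds at every k in [1,1] → satisfied.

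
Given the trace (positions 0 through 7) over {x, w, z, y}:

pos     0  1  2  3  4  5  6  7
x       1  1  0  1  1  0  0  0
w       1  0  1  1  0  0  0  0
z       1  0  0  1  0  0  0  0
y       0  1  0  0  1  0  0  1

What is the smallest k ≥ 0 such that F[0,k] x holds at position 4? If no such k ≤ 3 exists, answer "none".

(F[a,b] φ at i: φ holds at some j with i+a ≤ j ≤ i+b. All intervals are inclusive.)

Scan j = 4,5,… for x:
  j=4: holds
First hit at j=4, so smallest k = 4-4 = 0.

0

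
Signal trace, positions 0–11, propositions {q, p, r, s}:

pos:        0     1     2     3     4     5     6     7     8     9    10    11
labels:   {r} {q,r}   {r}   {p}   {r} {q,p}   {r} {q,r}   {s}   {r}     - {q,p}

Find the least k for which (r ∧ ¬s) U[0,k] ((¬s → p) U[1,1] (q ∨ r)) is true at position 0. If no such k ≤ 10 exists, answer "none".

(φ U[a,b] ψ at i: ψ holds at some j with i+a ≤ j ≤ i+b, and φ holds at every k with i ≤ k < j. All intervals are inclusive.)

Need earliest j ≥ 0 with ((¬s → p) U[1,1] (q ∨ r)), and (r ∧ ¬s) at every k in [0,j-1].
  j=0: rhs fails.
  j=1: rhs fails.
  j=2: rhs fails.
  j=3: rhs holds; lhs holds on [0,2]. k = 3.

3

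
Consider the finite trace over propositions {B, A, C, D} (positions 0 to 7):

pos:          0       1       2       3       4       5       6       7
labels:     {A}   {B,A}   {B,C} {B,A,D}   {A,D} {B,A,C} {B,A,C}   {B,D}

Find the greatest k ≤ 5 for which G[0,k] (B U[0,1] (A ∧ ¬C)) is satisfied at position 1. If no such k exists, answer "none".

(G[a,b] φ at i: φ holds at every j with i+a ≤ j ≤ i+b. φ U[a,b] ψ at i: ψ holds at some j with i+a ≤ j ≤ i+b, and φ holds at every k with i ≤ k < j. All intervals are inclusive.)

(B U[0,1] (A ∧ ¬C)) must hold from j=1 onward; find where it first fails.
  j=1: holds
  j=2: holds
  j=3: holds
  j=4: holds
  j=5: fails
Holds on [1,4], so largest k = 3.

3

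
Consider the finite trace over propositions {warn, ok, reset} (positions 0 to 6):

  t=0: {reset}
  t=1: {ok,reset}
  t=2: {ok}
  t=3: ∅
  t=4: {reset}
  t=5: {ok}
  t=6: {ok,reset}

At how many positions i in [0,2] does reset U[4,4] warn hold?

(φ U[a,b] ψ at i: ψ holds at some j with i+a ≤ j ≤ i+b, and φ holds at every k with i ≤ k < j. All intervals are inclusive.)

0

Evaluate at each i in [0,2]:
  i=0: ✗ (no rhs in [4,4])
  i=1: ✗ (no rhs in [5,5])
  i=2: ✗ (no rhs in [6,6])
Positions where it holds: {} → 0.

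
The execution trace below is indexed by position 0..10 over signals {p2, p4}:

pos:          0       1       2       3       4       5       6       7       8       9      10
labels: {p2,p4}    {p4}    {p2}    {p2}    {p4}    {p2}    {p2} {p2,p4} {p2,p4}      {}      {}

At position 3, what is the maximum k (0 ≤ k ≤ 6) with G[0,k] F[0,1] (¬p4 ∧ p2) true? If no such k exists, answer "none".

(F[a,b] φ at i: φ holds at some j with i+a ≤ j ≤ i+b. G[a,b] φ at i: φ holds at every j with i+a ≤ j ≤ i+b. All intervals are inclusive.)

F[0,1] (¬p4 ∧ p2) must hold from j=3 onward; find where it first fails.
  j=3: holds
  j=4: holds
  j=5: holds
  j=6: holds
  j=7: fails
Holds on [3,6], so largest k = 3.

3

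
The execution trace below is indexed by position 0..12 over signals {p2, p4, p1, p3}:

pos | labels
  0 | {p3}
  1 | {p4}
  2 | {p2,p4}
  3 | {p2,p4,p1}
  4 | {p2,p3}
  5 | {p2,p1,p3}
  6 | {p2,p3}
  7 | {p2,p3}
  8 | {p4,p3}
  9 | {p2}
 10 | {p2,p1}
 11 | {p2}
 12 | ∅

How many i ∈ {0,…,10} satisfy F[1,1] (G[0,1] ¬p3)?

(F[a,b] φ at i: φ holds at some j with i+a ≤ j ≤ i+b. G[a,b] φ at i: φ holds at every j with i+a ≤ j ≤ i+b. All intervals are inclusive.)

5

Evaluate at each i in [0,10]:
  i=0: ✓ (witness j=1)
  i=1: ✓ (witness j=2)
  i=2: ✗ (none in [3,3])
  i=3: ✗ (none in [4,4])
  i=4: ✗ (none in [5,5])
  i=5: ✗ (none in [6,6])
  i=6: ✗ (none in [7,7])
  i=7: ✗ (none in [8,8])
  i=8: ✓ (witness j=9)
  i=9: ✓ (witness j=10)
  i=10: ✓ (witness j=11)
Positions where it holds: {0, 1, 8, 9, 10} → 5.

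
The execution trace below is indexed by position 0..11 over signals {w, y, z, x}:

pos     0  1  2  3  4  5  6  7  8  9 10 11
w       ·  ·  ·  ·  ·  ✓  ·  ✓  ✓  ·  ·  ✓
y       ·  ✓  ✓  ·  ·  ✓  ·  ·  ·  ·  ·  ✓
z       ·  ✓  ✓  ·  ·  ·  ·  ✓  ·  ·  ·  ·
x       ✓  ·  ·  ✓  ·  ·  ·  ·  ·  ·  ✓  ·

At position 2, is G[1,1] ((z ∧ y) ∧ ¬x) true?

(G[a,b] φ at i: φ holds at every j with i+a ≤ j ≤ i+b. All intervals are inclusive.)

Check ((z ∧ y) ∧ ¬x) at every j in [3,3]:
  j=3: false
Fails at j=3 → formula fails.

False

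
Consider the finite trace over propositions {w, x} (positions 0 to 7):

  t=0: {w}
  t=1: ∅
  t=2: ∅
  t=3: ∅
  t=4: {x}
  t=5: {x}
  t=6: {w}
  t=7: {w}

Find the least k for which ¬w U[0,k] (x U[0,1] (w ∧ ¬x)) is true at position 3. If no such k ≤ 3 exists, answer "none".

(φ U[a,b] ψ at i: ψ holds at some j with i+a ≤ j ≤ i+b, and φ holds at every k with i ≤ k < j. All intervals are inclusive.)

2

Need earliest j ≥ 3 with (x U[0,1] (w ∧ ¬x)), and ¬w at every k in [3,j-1].
  j=3: rhs fails.
  j=4: rhs fails.
  j=5: rhs holds; lhs holds on [3,4]. k = 2.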